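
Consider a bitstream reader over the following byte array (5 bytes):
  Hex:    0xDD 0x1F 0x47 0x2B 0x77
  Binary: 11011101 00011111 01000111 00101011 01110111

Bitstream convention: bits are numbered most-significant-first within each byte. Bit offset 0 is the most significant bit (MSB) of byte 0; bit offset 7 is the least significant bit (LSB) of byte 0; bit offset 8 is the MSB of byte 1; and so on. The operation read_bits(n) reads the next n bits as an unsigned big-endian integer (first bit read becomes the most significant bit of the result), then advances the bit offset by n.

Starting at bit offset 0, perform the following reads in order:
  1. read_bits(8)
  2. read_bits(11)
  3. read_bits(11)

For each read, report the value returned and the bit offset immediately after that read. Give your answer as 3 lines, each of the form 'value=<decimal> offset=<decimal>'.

Read 1: bits[0:8] width=8 -> value=221 (bin 11011101); offset now 8 = byte 1 bit 0; 32 bits remain
Read 2: bits[8:19] width=11 -> value=250 (bin 00011111010); offset now 19 = byte 2 bit 3; 21 bits remain
Read 3: bits[19:30] width=11 -> value=458 (bin 00111001010); offset now 30 = byte 3 bit 6; 10 bits remain

Answer: value=221 offset=8
value=250 offset=19
value=458 offset=30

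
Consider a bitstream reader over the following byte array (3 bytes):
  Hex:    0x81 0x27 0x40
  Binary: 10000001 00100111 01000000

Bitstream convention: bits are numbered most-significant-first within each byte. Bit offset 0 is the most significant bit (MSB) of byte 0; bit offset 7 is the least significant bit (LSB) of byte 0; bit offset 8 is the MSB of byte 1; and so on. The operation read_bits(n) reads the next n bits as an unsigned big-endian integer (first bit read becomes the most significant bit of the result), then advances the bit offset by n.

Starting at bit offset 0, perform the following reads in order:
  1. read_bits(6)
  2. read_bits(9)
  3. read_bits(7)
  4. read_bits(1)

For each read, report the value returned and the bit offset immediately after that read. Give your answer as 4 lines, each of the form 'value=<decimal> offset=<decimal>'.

Read 1: bits[0:6] width=6 -> value=32 (bin 100000); offset now 6 = byte 0 bit 6; 18 bits remain
Read 2: bits[6:15] width=9 -> value=147 (bin 010010011); offset now 15 = byte 1 bit 7; 9 bits remain
Read 3: bits[15:22] width=7 -> value=80 (bin 1010000); offset now 22 = byte 2 bit 6; 2 bits remain
Read 4: bits[22:23] width=1 -> value=0 (bin 0); offset now 23 = byte 2 bit 7; 1 bits remain

Answer: value=32 offset=6
value=147 offset=15
value=80 offset=22
value=0 offset=23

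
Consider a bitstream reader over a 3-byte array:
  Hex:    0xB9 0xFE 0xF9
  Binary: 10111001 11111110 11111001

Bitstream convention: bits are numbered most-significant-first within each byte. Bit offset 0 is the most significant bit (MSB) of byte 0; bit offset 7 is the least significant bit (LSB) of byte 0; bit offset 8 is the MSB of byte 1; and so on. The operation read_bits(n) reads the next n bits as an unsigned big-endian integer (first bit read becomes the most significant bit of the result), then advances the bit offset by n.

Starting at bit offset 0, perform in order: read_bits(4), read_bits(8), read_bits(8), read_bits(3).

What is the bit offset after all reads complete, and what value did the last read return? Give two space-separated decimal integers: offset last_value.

Answer: 23 4

Derivation:
Read 1: bits[0:4] width=4 -> value=11 (bin 1011); offset now 4 = byte 0 bit 4; 20 bits remain
Read 2: bits[4:12] width=8 -> value=159 (bin 10011111); offset now 12 = byte 1 bit 4; 12 bits remain
Read 3: bits[12:20] width=8 -> value=239 (bin 11101111); offset now 20 = byte 2 bit 4; 4 bits remain
Read 4: bits[20:23] width=3 -> value=4 (bin 100); offset now 23 = byte 2 bit 7; 1 bits remain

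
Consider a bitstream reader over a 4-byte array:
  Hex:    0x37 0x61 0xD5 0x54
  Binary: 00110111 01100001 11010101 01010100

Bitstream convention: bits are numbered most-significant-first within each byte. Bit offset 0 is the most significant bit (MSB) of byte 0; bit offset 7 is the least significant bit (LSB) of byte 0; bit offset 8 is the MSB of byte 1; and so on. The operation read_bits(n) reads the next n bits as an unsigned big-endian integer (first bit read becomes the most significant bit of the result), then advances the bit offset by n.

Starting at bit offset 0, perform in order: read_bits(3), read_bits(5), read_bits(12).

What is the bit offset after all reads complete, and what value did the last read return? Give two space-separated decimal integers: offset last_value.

Answer: 20 1565

Derivation:
Read 1: bits[0:3] width=3 -> value=1 (bin 001); offset now 3 = byte 0 bit 3; 29 bits remain
Read 2: bits[3:8] width=5 -> value=23 (bin 10111); offset now 8 = byte 1 bit 0; 24 bits remain
Read 3: bits[8:20] width=12 -> value=1565 (bin 011000011101); offset now 20 = byte 2 bit 4; 12 bits remain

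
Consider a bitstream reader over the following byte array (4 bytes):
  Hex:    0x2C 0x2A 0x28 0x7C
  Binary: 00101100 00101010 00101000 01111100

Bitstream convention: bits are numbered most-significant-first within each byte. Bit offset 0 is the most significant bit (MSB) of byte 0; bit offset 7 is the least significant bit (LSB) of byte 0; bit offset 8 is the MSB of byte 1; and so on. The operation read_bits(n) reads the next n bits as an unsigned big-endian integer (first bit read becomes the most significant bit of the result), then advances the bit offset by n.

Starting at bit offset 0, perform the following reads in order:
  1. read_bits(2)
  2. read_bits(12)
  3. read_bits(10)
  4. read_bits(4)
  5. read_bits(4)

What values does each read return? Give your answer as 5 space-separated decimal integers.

Answer: 0 2826 552 7 12

Derivation:
Read 1: bits[0:2] width=2 -> value=0 (bin 00); offset now 2 = byte 0 bit 2; 30 bits remain
Read 2: bits[2:14] width=12 -> value=2826 (bin 101100001010); offset now 14 = byte 1 bit 6; 18 bits remain
Read 3: bits[14:24] width=10 -> value=552 (bin 1000101000); offset now 24 = byte 3 bit 0; 8 bits remain
Read 4: bits[24:28] width=4 -> value=7 (bin 0111); offset now 28 = byte 3 bit 4; 4 bits remain
Read 5: bits[28:32] width=4 -> value=12 (bin 1100); offset now 32 = byte 4 bit 0; 0 bits remain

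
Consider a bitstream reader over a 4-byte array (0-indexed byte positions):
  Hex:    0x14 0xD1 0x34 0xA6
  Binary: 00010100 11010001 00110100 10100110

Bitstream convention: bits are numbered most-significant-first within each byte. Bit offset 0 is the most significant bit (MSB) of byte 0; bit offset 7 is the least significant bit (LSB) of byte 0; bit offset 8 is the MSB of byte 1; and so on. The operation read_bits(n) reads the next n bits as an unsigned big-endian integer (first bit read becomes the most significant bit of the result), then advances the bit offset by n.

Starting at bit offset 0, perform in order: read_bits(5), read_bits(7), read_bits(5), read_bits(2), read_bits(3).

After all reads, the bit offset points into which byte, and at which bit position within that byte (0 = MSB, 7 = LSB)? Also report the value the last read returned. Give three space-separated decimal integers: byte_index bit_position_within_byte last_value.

Answer: 2 6 5

Derivation:
Read 1: bits[0:5] width=5 -> value=2 (bin 00010); offset now 5 = byte 0 bit 5; 27 bits remain
Read 2: bits[5:12] width=7 -> value=77 (bin 1001101); offset now 12 = byte 1 bit 4; 20 bits remain
Read 3: bits[12:17] width=5 -> value=2 (bin 00010); offset now 17 = byte 2 bit 1; 15 bits remain
Read 4: bits[17:19] width=2 -> value=1 (bin 01); offset now 19 = byte 2 bit 3; 13 bits remain
Read 5: bits[19:22] width=3 -> value=5 (bin 101); offset now 22 = byte 2 bit 6; 10 bits remain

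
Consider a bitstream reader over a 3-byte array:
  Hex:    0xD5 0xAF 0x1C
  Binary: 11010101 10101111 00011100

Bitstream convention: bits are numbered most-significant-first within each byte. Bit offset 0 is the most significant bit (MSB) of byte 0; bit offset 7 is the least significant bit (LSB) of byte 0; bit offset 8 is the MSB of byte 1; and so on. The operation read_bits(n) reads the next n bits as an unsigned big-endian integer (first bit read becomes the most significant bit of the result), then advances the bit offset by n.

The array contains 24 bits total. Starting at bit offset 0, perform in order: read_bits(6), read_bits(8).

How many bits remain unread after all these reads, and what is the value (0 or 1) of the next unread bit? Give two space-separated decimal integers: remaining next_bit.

Read 1: bits[0:6] width=6 -> value=53 (bin 110101); offset now 6 = byte 0 bit 6; 18 bits remain
Read 2: bits[6:14] width=8 -> value=107 (bin 01101011); offset now 14 = byte 1 bit 6; 10 bits remain

Answer: 10 1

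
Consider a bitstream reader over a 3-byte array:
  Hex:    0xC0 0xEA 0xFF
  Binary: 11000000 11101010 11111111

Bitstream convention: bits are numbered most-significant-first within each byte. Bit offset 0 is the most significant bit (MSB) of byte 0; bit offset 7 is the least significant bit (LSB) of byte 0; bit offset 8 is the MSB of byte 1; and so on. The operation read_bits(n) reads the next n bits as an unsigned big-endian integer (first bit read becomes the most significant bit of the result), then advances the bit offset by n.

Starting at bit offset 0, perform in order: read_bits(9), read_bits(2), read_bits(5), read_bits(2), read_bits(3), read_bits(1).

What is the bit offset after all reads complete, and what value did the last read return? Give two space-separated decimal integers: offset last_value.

Read 1: bits[0:9] width=9 -> value=385 (bin 110000001); offset now 9 = byte 1 bit 1; 15 bits remain
Read 2: bits[9:11] width=2 -> value=3 (bin 11); offset now 11 = byte 1 bit 3; 13 bits remain
Read 3: bits[11:16] width=5 -> value=10 (bin 01010); offset now 16 = byte 2 bit 0; 8 bits remain
Read 4: bits[16:18] width=2 -> value=3 (bin 11); offset now 18 = byte 2 bit 2; 6 bits remain
Read 5: bits[18:21] width=3 -> value=7 (bin 111); offset now 21 = byte 2 bit 5; 3 bits remain
Read 6: bits[21:22] width=1 -> value=1 (bin 1); offset now 22 = byte 2 bit 6; 2 bits remain

Answer: 22 1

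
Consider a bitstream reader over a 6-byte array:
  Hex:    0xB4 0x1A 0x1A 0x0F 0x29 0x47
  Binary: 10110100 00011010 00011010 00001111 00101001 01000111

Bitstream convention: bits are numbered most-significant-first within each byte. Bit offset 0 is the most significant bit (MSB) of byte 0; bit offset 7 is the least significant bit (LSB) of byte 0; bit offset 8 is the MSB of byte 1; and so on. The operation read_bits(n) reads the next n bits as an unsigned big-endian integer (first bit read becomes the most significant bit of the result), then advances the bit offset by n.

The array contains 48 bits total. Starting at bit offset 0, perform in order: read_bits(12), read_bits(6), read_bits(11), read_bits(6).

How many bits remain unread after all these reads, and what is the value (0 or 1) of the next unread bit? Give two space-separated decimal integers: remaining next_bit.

Answer: 13 0

Derivation:
Read 1: bits[0:12] width=12 -> value=2881 (bin 101101000001); offset now 12 = byte 1 bit 4; 36 bits remain
Read 2: bits[12:18] width=6 -> value=40 (bin 101000); offset now 18 = byte 2 bit 2; 30 bits remain
Read 3: bits[18:29] width=11 -> value=833 (bin 01101000001); offset now 29 = byte 3 bit 5; 19 bits remain
Read 4: bits[29:35] width=6 -> value=57 (bin 111001); offset now 35 = byte 4 bit 3; 13 bits remain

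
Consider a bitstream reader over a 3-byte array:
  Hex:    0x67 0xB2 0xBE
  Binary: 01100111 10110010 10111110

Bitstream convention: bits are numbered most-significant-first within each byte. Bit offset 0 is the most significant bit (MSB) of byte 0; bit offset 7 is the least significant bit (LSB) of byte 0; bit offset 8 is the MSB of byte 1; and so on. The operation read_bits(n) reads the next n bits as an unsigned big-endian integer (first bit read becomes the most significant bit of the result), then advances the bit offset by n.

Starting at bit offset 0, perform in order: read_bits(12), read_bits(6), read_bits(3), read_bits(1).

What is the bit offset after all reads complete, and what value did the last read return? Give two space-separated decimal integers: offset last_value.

Read 1: bits[0:12] width=12 -> value=1659 (bin 011001111011); offset now 12 = byte 1 bit 4; 12 bits remain
Read 2: bits[12:18] width=6 -> value=10 (bin 001010); offset now 18 = byte 2 bit 2; 6 bits remain
Read 3: bits[18:21] width=3 -> value=7 (bin 111); offset now 21 = byte 2 bit 5; 3 bits remain
Read 4: bits[21:22] width=1 -> value=1 (bin 1); offset now 22 = byte 2 bit 6; 2 bits remain

Answer: 22 1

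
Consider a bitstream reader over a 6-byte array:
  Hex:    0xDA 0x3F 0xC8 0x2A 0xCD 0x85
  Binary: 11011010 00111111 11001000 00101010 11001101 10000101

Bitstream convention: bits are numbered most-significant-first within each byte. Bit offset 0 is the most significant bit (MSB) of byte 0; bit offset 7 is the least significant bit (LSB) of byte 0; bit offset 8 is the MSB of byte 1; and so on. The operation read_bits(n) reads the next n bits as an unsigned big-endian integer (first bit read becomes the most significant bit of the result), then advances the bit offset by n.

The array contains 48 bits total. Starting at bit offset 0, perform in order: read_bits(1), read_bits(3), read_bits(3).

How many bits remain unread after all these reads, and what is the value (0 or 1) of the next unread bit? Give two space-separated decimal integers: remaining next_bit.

Answer: 41 0

Derivation:
Read 1: bits[0:1] width=1 -> value=1 (bin 1); offset now 1 = byte 0 bit 1; 47 bits remain
Read 2: bits[1:4] width=3 -> value=5 (bin 101); offset now 4 = byte 0 bit 4; 44 bits remain
Read 3: bits[4:7] width=3 -> value=5 (bin 101); offset now 7 = byte 0 bit 7; 41 bits remain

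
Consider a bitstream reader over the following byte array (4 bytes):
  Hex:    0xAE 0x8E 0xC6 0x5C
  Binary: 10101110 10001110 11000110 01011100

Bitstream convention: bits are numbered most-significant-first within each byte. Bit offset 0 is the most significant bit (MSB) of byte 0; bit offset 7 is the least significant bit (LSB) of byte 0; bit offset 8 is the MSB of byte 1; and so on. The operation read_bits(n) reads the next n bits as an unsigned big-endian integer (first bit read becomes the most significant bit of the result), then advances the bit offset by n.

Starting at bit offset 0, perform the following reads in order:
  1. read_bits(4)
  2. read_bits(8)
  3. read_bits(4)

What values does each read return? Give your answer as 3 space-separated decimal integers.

Read 1: bits[0:4] width=4 -> value=10 (bin 1010); offset now 4 = byte 0 bit 4; 28 bits remain
Read 2: bits[4:12] width=8 -> value=232 (bin 11101000); offset now 12 = byte 1 bit 4; 20 bits remain
Read 3: bits[12:16] width=4 -> value=14 (bin 1110); offset now 16 = byte 2 bit 0; 16 bits remain

Answer: 10 232 14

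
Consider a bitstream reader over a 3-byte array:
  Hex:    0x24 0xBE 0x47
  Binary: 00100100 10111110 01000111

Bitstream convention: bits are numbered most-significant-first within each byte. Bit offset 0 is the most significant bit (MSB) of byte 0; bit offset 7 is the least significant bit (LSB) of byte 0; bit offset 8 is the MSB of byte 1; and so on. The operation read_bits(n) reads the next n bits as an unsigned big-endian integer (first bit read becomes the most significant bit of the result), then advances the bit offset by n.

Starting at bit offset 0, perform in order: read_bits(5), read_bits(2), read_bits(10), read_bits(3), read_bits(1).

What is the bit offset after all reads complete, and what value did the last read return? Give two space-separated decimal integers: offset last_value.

Answer: 21 0

Derivation:
Read 1: bits[0:5] width=5 -> value=4 (bin 00100); offset now 5 = byte 0 bit 5; 19 bits remain
Read 2: bits[5:7] width=2 -> value=2 (bin 10); offset now 7 = byte 0 bit 7; 17 bits remain
Read 3: bits[7:17] width=10 -> value=380 (bin 0101111100); offset now 17 = byte 2 bit 1; 7 bits remain
Read 4: bits[17:20] width=3 -> value=4 (bin 100); offset now 20 = byte 2 bit 4; 4 bits remain
Read 5: bits[20:21] width=1 -> value=0 (bin 0); offset now 21 = byte 2 bit 5; 3 bits remain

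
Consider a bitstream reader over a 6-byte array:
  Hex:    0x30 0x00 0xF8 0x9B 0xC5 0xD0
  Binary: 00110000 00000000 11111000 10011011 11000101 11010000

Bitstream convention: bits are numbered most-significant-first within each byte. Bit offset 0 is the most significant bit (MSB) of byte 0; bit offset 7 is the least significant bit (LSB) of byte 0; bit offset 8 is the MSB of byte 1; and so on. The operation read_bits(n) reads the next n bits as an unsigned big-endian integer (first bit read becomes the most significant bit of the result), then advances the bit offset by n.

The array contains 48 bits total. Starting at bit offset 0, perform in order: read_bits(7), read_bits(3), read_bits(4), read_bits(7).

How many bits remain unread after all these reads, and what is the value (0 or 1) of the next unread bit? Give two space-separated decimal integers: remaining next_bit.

Read 1: bits[0:7] width=7 -> value=24 (bin 0011000); offset now 7 = byte 0 bit 7; 41 bits remain
Read 2: bits[7:10] width=3 -> value=0 (bin 000); offset now 10 = byte 1 bit 2; 38 bits remain
Read 3: bits[10:14] width=4 -> value=0 (bin 0000); offset now 14 = byte 1 bit 6; 34 bits remain
Read 4: bits[14:21] width=7 -> value=31 (bin 0011111); offset now 21 = byte 2 bit 5; 27 bits remain

Answer: 27 0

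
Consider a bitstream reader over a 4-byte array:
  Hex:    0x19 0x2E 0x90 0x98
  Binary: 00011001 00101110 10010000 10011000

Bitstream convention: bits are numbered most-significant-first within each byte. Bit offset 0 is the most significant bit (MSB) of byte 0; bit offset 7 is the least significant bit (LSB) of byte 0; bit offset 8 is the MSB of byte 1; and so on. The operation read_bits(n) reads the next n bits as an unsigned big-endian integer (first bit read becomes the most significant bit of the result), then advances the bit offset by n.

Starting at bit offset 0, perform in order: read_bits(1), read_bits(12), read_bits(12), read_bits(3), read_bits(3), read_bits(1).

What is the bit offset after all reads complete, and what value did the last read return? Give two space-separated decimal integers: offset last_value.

Answer: 32 0

Derivation:
Read 1: bits[0:1] width=1 -> value=0 (bin 0); offset now 1 = byte 0 bit 1; 31 bits remain
Read 2: bits[1:13] width=12 -> value=805 (bin 001100100101); offset now 13 = byte 1 bit 5; 19 bits remain
Read 3: bits[13:25] width=12 -> value=3361 (bin 110100100001); offset now 25 = byte 3 bit 1; 7 bits remain
Read 4: bits[25:28] width=3 -> value=1 (bin 001); offset now 28 = byte 3 bit 4; 4 bits remain
Read 5: bits[28:31] width=3 -> value=4 (bin 100); offset now 31 = byte 3 bit 7; 1 bits remain
Read 6: bits[31:32] width=1 -> value=0 (bin 0); offset now 32 = byte 4 bit 0; 0 bits remain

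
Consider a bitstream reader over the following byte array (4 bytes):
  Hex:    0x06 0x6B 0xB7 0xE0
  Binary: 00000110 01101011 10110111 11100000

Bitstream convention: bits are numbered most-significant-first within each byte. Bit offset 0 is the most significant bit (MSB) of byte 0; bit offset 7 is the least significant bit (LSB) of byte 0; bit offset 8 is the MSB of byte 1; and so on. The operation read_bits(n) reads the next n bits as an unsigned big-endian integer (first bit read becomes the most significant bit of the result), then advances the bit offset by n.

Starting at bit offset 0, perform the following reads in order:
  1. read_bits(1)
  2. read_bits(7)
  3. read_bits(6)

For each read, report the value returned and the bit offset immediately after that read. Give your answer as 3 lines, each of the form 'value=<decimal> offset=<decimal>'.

Answer: value=0 offset=1
value=6 offset=8
value=26 offset=14

Derivation:
Read 1: bits[0:1] width=1 -> value=0 (bin 0); offset now 1 = byte 0 bit 1; 31 bits remain
Read 2: bits[1:8] width=7 -> value=6 (bin 0000110); offset now 8 = byte 1 bit 0; 24 bits remain
Read 3: bits[8:14] width=6 -> value=26 (bin 011010); offset now 14 = byte 1 bit 6; 18 bits remain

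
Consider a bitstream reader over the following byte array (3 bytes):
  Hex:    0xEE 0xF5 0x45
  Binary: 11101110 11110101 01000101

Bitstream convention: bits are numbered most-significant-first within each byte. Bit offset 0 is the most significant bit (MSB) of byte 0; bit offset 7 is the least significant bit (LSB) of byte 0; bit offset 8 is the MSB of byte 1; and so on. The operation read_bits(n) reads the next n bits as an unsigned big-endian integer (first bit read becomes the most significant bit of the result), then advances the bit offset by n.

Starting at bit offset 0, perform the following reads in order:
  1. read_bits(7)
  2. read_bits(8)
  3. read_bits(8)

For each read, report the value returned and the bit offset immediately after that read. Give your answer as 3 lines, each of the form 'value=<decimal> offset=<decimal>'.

Answer: value=119 offset=7
value=122 offset=15
value=162 offset=23

Derivation:
Read 1: bits[0:7] width=7 -> value=119 (bin 1110111); offset now 7 = byte 0 bit 7; 17 bits remain
Read 2: bits[7:15] width=8 -> value=122 (bin 01111010); offset now 15 = byte 1 bit 7; 9 bits remain
Read 3: bits[15:23] width=8 -> value=162 (bin 10100010); offset now 23 = byte 2 bit 7; 1 bits remain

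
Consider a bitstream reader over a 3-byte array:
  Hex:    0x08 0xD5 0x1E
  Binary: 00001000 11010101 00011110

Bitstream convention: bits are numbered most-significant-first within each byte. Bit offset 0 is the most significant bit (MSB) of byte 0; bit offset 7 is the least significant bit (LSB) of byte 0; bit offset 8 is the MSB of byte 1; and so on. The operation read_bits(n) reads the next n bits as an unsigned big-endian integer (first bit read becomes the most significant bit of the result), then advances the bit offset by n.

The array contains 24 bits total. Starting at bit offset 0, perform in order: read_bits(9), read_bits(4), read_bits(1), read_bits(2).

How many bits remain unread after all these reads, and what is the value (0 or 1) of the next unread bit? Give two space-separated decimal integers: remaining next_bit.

Read 1: bits[0:9] width=9 -> value=17 (bin 000010001); offset now 9 = byte 1 bit 1; 15 bits remain
Read 2: bits[9:13] width=4 -> value=10 (bin 1010); offset now 13 = byte 1 bit 5; 11 bits remain
Read 3: bits[13:14] width=1 -> value=1 (bin 1); offset now 14 = byte 1 bit 6; 10 bits remain
Read 4: bits[14:16] width=2 -> value=1 (bin 01); offset now 16 = byte 2 bit 0; 8 bits remain

Answer: 8 0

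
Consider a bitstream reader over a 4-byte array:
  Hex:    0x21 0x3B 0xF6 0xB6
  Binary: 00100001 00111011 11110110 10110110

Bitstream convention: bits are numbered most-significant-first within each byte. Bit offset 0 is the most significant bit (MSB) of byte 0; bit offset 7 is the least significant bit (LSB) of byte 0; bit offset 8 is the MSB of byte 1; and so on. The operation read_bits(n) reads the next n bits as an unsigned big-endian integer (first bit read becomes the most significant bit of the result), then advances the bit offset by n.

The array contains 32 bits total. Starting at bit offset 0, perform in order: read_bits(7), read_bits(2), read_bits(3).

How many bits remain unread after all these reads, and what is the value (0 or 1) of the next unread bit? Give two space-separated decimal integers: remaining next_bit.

Answer: 20 1

Derivation:
Read 1: bits[0:7] width=7 -> value=16 (bin 0010000); offset now 7 = byte 0 bit 7; 25 bits remain
Read 2: bits[7:9] width=2 -> value=2 (bin 10); offset now 9 = byte 1 bit 1; 23 bits remain
Read 3: bits[9:12] width=3 -> value=3 (bin 011); offset now 12 = byte 1 bit 4; 20 bits remain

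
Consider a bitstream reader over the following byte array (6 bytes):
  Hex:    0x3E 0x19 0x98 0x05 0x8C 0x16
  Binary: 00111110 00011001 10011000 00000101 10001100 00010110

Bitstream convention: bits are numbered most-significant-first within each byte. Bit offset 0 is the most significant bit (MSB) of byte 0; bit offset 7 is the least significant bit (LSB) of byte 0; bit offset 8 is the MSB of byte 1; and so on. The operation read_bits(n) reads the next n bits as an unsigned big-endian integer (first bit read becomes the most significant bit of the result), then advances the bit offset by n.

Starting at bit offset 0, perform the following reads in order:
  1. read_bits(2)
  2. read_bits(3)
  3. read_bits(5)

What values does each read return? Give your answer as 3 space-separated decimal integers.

Answer: 0 7 24

Derivation:
Read 1: bits[0:2] width=2 -> value=0 (bin 00); offset now 2 = byte 0 bit 2; 46 bits remain
Read 2: bits[2:5] width=3 -> value=7 (bin 111); offset now 5 = byte 0 bit 5; 43 bits remain
Read 3: bits[5:10] width=5 -> value=24 (bin 11000); offset now 10 = byte 1 bit 2; 38 bits remain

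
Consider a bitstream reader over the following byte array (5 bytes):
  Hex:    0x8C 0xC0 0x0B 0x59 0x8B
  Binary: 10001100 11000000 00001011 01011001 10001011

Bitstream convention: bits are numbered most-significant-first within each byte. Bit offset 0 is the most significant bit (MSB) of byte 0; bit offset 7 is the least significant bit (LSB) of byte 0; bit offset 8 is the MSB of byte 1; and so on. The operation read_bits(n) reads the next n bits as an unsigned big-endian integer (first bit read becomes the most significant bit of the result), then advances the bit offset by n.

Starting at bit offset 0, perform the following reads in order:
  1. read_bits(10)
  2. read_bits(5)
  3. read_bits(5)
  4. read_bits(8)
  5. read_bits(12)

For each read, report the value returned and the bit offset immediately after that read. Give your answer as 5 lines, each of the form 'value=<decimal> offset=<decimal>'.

Read 1: bits[0:10] width=10 -> value=563 (bin 1000110011); offset now 10 = byte 1 bit 2; 30 bits remain
Read 2: bits[10:15] width=5 -> value=0 (bin 00000); offset now 15 = byte 1 bit 7; 25 bits remain
Read 3: bits[15:20] width=5 -> value=0 (bin 00000); offset now 20 = byte 2 bit 4; 20 bits remain
Read 4: bits[20:28] width=8 -> value=181 (bin 10110101); offset now 28 = byte 3 bit 4; 12 bits remain
Read 5: bits[28:40] width=12 -> value=2443 (bin 100110001011); offset now 40 = byte 5 bit 0; 0 bits remain

Answer: value=563 offset=10
value=0 offset=15
value=0 offset=20
value=181 offset=28
value=2443 offset=40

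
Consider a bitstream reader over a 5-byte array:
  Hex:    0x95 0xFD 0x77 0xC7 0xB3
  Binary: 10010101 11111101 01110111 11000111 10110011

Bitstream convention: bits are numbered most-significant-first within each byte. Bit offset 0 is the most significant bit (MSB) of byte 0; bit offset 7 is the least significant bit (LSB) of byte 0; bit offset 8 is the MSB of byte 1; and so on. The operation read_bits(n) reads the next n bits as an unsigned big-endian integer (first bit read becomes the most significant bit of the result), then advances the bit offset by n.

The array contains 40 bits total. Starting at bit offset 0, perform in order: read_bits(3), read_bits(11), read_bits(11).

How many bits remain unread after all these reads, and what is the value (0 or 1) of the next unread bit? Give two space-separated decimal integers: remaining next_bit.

Answer: 15 1

Derivation:
Read 1: bits[0:3] width=3 -> value=4 (bin 100); offset now 3 = byte 0 bit 3; 37 bits remain
Read 2: bits[3:14] width=11 -> value=1407 (bin 10101111111); offset now 14 = byte 1 bit 6; 26 bits remain
Read 3: bits[14:25] width=11 -> value=751 (bin 01011101111); offset now 25 = byte 3 bit 1; 15 bits remain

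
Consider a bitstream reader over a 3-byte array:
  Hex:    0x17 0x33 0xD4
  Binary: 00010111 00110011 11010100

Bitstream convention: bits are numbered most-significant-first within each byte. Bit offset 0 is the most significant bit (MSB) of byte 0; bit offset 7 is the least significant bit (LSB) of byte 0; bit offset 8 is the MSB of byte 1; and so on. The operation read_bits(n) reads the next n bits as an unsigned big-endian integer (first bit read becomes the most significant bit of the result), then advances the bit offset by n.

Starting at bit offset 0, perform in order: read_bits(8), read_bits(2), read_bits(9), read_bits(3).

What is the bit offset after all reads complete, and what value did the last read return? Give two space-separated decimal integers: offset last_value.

Answer: 22 5

Derivation:
Read 1: bits[0:8] width=8 -> value=23 (bin 00010111); offset now 8 = byte 1 bit 0; 16 bits remain
Read 2: bits[8:10] width=2 -> value=0 (bin 00); offset now 10 = byte 1 bit 2; 14 bits remain
Read 3: bits[10:19] width=9 -> value=414 (bin 110011110); offset now 19 = byte 2 bit 3; 5 bits remain
Read 4: bits[19:22] width=3 -> value=5 (bin 101); offset now 22 = byte 2 bit 6; 2 bits remain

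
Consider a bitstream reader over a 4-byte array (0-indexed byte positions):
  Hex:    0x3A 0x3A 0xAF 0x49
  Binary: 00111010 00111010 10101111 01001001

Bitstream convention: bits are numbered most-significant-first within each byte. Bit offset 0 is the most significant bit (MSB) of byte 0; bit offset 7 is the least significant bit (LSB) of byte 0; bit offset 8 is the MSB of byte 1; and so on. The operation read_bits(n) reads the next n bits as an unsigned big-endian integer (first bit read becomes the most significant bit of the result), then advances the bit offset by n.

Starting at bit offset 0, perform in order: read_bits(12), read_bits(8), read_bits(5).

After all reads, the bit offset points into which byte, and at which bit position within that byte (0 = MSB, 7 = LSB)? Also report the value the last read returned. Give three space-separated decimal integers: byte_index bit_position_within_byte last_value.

Answer: 3 1 30

Derivation:
Read 1: bits[0:12] width=12 -> value=931 (bin 001110100011); offset now 12 = byte 1 bit 4; 20 bits remain
Read 2: bits[12:20] width=8 -> value=170 (bin 10101010); offset now 20 = byte 2 bit 4; 12 bits remain
Read 3: bits[20:25] width=5 -> value=30 (bin 11110); offset now 25 = byte 3 bit 1; 7 bits remain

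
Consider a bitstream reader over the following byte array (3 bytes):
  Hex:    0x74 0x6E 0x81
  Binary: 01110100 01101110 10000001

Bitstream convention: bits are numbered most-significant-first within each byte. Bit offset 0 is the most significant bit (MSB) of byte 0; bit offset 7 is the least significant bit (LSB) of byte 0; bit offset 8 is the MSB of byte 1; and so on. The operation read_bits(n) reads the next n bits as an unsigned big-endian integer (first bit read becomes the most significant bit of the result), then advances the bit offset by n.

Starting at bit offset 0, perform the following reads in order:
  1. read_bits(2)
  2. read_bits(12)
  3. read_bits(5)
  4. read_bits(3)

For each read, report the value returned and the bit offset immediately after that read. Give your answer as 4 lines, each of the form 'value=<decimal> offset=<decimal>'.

Answer: value=1 offset=2
value=3355 offset=14
value=20 offset=19
value=0 offset=22

Derivation:
Read 1: bits[0:2] width=2 -> value=1 (bin 01); offset now 2 = byte 0 bit 2; 22 bits remain
Read 2: bits[2:14] width=12 -> value=3355 (bin 110100011011); offset now 14 = byte 1 bit 6; 10 bits remain
Read 3: bits[14:19] width=5 -> value=20 (bin 10100); offset now 19 = byte 2 bit 3; 5 bits remain
Read 4: bits[19:22] width=3 -> value=0 (bin 000); offset now 22 = byte 2 bit 6; 2 bits remain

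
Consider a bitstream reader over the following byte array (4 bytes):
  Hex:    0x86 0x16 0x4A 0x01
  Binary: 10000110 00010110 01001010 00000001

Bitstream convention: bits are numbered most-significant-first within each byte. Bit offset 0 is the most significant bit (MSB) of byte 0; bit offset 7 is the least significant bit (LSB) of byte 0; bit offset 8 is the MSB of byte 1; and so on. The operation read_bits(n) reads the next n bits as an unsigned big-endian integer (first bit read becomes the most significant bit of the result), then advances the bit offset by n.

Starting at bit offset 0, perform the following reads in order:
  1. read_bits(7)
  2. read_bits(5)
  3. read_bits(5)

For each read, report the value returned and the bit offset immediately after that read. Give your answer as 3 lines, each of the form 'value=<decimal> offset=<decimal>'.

Answer: value=67 offset=7
value=1 offset=12
value=12 offset=17

Derivation:
Read 1: bits[0:7] width=7 -> value=67 (bin 1000011); offset now 7 = byte 0 bit 7; 25 bits remain
Read 2: bits[7:12] width=5 -> value=1 (bin 00001); offset now 12 = byte 1 bit 4; 20 bits remain
Read 3: bits[12:17] width=5 -> value=12 (bin 01100); offset now 17 = byte 2 bit 1; 15 bits remain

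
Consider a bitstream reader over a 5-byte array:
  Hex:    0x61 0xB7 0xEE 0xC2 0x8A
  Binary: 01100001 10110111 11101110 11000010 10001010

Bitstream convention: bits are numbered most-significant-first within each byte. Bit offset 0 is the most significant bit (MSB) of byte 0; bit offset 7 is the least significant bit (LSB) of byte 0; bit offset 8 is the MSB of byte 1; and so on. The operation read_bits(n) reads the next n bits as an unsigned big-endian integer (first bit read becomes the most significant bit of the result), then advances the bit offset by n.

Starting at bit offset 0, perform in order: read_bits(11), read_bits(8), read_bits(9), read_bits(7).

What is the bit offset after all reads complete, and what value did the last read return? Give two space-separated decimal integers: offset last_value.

Answer: 35 20

Derivation:
Read 1: bits[0:11] width=11 -> value=781 (bin 01100001101); offset now 11 = byte 1 bit 3; 29 bits remain
Read 2: bits[11:19] width=8 -> value=191 (bin 10111111); offset now 19 = byte 2 bit 3; 21 bits remain
Read 3: bits[19:28] width=9 -> value=236 (bin 011101100); offset now 28 = byte 3 bit 4; 12 bits remain
Read 4: bits[28:35] width=7 -> value=20 (bin 0010100); offset now 35 = byte 4 bit 3; 5 bits remain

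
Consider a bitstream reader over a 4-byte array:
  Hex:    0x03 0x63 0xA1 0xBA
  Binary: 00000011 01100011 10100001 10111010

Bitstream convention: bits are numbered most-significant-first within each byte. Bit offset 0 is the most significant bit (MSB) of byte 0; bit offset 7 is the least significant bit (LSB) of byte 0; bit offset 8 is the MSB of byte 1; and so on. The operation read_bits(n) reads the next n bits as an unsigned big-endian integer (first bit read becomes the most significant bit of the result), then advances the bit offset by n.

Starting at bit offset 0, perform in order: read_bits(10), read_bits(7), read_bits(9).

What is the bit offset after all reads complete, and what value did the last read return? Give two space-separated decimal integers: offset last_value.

Answer: 26 134

Derivation:
Read 1: bits[0:10] width=10 -> value=13 (bin 0000001101); offset now 10 = byte 1 bit 2; 22 bits remain
Read 2: bits[10:17] width=7 -> value=71 (bin 1000111); offset now 17 = byte 2 bit 1; 15 bits remain
Read 3: bits[17:26] width=9 -> value=134 (bin 010000110); offset now 26 = byte 3 bit 2; 6 bits remain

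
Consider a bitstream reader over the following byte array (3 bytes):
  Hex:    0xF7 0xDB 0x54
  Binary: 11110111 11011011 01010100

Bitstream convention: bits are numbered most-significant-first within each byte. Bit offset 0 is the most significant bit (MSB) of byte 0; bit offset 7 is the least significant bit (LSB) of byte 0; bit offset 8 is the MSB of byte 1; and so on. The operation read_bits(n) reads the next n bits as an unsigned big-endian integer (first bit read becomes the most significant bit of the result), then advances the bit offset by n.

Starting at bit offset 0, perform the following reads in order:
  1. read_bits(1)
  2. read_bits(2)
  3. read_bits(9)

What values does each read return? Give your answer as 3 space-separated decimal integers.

Answer: 1 3 381

Derivation:
Read 1: bits[0:1] width=1 -> value=1 (bin 1); offset now 1 = byte 0 bit 1; 23 bits remain
Read 2: bits[1:3] width=2 -> value=3 (bin 11); offset now 3 = byte 0 bit 3; 21 bits remain
Read 3: bits[3:12] width=9 -> value=381 (bin 101111101); offset now 12 = byte 1 bit 4; 12 bits remain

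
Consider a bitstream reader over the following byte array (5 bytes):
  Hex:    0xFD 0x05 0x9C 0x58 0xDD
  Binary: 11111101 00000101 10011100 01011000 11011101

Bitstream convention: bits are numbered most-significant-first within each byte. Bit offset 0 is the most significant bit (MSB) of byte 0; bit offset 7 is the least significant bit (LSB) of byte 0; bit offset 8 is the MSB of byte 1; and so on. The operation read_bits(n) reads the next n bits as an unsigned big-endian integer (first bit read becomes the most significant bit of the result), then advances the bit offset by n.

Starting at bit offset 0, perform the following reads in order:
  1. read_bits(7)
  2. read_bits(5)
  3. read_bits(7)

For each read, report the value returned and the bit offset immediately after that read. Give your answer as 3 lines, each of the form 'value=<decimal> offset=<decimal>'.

Read 1: bits[0:7] width=7 -> value=126 (bin 1111110); offset now 7 = byte 0 bit 7; 33 bits remain
Read 2: bits[7:12] width=5 -> value=16 (bin 10000); offset now 12 = byte 1 bit 4; 28 bits remain
Read 3: bits[12:19] width=7 -> value=44 (bin 0101100); offset now 19 = byte 2 bit 3; 21 bits remain

Answer: value=126 offset=7
value=16 offset=12
value=44 offset=19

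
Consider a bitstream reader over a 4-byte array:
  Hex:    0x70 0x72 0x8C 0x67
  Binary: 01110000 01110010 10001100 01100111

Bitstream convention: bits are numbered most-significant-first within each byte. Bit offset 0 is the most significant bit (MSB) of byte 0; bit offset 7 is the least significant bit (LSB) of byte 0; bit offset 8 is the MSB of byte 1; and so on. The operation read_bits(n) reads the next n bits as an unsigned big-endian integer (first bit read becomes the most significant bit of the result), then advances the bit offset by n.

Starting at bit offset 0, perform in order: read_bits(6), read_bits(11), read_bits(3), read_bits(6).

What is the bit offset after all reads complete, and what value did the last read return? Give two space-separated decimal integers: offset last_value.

Read 1: bits[0:6] width=6 -> value=28 (bin 011100); offset now 6 = byte 0 bit 6; 26 bits remain
Read 2: bits[6:17] width=11 -> value=229 (bin 00011100101); offset now 17 = byte 2 bit 1; 15 bits remain
Read 3: bits[17:20] width=3 -> value=0 (bin 000); offset now 20 = byte 2 bit 4; 12 bits remain
Read 4: bits[20:26] width=6 -> value=49 (bin 110001); offset now 26 = byte 3 bit 2; 6 bits remain

Answer: 26 49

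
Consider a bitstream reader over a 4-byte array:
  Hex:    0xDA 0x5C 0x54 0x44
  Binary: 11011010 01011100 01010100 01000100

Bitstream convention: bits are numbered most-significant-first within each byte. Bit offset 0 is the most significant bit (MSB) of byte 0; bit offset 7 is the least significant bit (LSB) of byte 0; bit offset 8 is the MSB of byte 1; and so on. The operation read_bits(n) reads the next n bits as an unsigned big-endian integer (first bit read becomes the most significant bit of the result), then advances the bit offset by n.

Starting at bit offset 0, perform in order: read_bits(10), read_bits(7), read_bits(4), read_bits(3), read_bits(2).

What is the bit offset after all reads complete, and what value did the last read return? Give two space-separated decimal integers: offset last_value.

Answer: 26 1

Derivation:
Read 1: bits[0:10] width=10 -> value=873 (bin 1101101001); offset now 10 = byte 1 bit 2; 22 bits remain
Read 2: bits[10:17] width=7 -> value=56 (bin 0111000); offset now 17 = byte 2 bit 1; 15 bits remain
Read 3: bits[17:21] width=4 -> value=10 (bin 1010); offset now 21 = byte 2 bit 5; 11 bits remain
Read 4: bits[21:24] width=3 -> value=4 (bin 100); offset now 24 = byte 3 bit 0; 8 bits remain
Read 5: bits[24:26] width=2 -> value=1 (bin 01); offset now 26 = byte 3 bit 2; 6 bits remain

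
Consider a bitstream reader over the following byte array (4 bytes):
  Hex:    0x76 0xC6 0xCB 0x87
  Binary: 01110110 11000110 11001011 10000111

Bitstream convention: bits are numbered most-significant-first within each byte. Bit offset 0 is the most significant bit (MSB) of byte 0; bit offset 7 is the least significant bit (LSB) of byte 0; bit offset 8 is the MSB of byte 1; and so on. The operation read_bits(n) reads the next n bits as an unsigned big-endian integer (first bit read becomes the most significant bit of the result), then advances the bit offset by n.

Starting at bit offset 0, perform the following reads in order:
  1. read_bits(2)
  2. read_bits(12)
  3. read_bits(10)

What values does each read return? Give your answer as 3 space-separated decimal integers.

Read 1: bits[0:2] width=2 -> value=1 (bin 01); offset now 2 = byte 0 bit 2; 30 bits remain
Read 2: bits[2:14] width=12 -> value=3505 (bin 110110110001); offset now 14 = byte 1 bit 6; 18 bits remain
Read 3: bits[14:24] width=10 -> value=715 (bin 1011001011); offset now 24 = byte 3 bit 0; 8 bits remain

Answer: 1 3505 715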